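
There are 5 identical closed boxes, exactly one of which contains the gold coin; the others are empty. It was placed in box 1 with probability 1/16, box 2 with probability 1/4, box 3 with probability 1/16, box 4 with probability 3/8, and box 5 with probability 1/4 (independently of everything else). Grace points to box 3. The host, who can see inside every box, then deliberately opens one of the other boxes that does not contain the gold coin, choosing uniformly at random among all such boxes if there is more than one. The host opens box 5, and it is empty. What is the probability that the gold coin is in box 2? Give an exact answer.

Apply Bayes' rule, conditioning on where the gold coin actually is.
If it is in box 1 (prior 1/16): the host has 3 equally likely choices, so probability 1/3; weight (1/16)·(1/3) = 1/48.
If it is in box 2 (prior 1/4): the host has 3 equally likely choices, so probability 1/3; weight (1/4)·(1/3) = 1/12.
If it is in box 3 (prior 1/16): the host has 4 equally likely choices, so probability 1/4; weight (1/16)·(1/4) = 1/64.
If it is in box 4 (prior 3/8): the host has 3 equally likely choices, so probability 1/3; weight (3/8)·(1/3) = 1/8.
If it is in box 5 (prior 1/4): the host opened box 5, so this case is ruled out; weight (1/4)·0 = 0.
The weights sum to 47/192.
So P(the gold coin in box 2 | the host opened box 5) = (1/12) / (47/192) = 16/47.

16/47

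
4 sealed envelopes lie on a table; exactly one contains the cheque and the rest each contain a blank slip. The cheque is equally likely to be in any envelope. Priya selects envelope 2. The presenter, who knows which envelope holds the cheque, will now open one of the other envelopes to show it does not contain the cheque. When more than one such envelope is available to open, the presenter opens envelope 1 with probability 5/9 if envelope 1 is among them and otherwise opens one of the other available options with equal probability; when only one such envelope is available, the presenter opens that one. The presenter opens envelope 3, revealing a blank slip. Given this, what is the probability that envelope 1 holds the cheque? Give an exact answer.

Consider each possible location of the cheque in turn.
If it is in envelope 1 (prior 1/4): envelope 1 holds the prize so is unavailable; the presenter chooses uniformly among the 2 others, probability 1/2; weight (1/4)·(1/2) = 1/8.
If it is in envelope 2 (prior 1/4): envelope 1 is available but not opened; envelope 3 gets probability (1 − 5/9)/2 = 2/9; weight (1/4)·(2/9) = 1/18.
If it is in envelope 3 (prior 1/4): the presenter opened envelope 3, so this case is ruled out; weight (1/4)·0 = 0.
If it is in envelope 4 (prior 1/4): envelope 1 is available but not opened, probability 4/9; weight (1/4)·(4/9) = 1/9.
The weights sum to 7/24.
So P(the cheque in envelope 1 | the presenter opened envelope 3) = (1/8) / (7/24) = 3/7.

3/7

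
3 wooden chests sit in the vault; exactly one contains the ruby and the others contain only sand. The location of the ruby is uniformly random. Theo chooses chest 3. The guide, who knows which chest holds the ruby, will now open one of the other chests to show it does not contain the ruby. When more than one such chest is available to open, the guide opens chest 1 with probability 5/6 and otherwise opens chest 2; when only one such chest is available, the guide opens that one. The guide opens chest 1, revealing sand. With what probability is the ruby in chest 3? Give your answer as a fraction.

5/11

Consider each possible location of the ruby in turn.
If it is in chest 1 (prior 1/3): the guide opened chest 1, so this case is ruled out; weight (1/3)·0 = 0.
If it is in chest 2 (prior 1/3): only chest 1 is available, probability 1; weight (1/3)·1 = 1/3.
If it is in chest 3 (prior 1/3): chest 1 is available, opened with probability 5/6; weight (1/3)·(5/6) = 5/18.
The weights sum to 11/18.
So P(the ruby in chest 3 | the guide opened chest 1) = (5/18) / (11/18) = 5/11.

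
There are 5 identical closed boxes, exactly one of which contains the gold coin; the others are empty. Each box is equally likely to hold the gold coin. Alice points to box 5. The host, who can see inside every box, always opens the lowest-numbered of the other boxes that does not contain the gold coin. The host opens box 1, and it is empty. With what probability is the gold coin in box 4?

1/4

Apply Bayes' rule, conditioning on where the gold coin actually is.
If it is in box 1 (prior 1/5): the host opened box 1, so this case is ruled out; weight (1/5)·0 = 0.
If it is in any of boxes 2, 3, 4, and 5 (prior 1/5 each): box 1 is the lowest-numbered option available, probability 1; weight (1/5)·1 = 1/5 each.
The weights sum to 4/5.
So P(the gold coin in box 4 | the host opened box 1) = (1/5) / (4/5) = 1/4.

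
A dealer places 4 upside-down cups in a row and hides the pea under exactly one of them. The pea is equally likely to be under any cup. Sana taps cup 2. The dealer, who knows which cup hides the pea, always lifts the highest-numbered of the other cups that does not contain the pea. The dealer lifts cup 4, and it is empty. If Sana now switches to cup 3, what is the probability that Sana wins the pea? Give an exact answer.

Apply Bayes' rule, conditioning on where the pea actually is.
If it is under any of cups 1, 2, and 3 (prior 1/4 each): cup 4 is the highest-numbered option available, probability 1; weight (1/4)·1 = 1/4 each.
If it is under cup 4 (prior 1/4): the dealer opened cup 4, so this case is ruled out; weight (1/4)·0 = 0.
The weights sum to 3/4.
So P(the pea under cup 3 | the dealer opened cup 4) = (1/4) / (3/4) = 1/3.

1/3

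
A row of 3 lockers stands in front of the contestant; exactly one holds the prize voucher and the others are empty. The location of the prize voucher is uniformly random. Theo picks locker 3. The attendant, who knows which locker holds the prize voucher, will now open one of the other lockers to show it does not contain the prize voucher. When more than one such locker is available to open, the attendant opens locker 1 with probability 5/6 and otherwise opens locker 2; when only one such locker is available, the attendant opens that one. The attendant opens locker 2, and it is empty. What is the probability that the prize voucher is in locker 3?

Condition on the true location of the prize voucher.
If it is in locker 1 (prior 1/3): only locker 2 is available, probability 1; weight (1/3)·1 = 1/3.
If it is in locker 2 (prior 1/3): the attendant opened locker 2, so this case is ruled out; weight (1/3)·0 = 0.
If it is in locker 3 (prior 1/3): locker 1 is available but not opened, probability 1/6; weight (1/3)·(1/6) = 1/18.
The weights sum to 7/18.
So P(the prize voucher in locker 3 | the attendant opened locker 2) = (1/18) / (7/18) = 1/7.

1/7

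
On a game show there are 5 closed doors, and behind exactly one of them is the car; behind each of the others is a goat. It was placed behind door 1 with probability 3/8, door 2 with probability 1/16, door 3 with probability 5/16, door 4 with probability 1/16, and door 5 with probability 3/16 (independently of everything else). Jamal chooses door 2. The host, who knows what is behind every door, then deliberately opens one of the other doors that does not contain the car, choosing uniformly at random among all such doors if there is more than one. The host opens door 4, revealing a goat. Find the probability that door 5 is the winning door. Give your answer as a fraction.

Condition on the true location of the car.
If it is behind door 1 (prior 3/8): the host has 3 equally likely choices, so probability 1/3; weight (3/8)·(1/3) = 1/8.
If it is behind door 2 (prior 1/16): the host has 4 equally likely choices, so probability 1/4; weight (1/16)·(1/4) = 1/64.
If it is behind door 3 (prior 5/16): the host has 3 equally likely choices, so probability 1/3; weight (5/16)·(1/3) = 5/48.
If it is behind door 4 (prior 1/16): the host opened door 4, so this case is ruled out; weight (1/16)·0 = 0.
If it is behind door 5 (prior 3/16): the host has 3 equally likely choices, so probability 1/3; weight (3/16)·(1/3) = 1/16.
The weights sum to 59/192.
So P(the car behind door 5 | the host opened door 4) = (1/16) / (59/192) = 12/59.

12/59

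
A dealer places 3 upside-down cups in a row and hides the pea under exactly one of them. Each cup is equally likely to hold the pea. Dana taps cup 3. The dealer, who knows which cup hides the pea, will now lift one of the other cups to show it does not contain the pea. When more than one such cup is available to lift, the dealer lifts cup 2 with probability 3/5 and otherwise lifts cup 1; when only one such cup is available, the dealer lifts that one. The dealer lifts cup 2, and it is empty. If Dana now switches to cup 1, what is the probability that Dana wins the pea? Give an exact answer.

5/8

Condition on the true location of the pea.
If it is under cup 1 (prior 1/3): only cup 2 is available, probability 1; weight (1/3)·1 = 1/3.
If it is under cup 2 (prior 1/3): the dealer opened cup 2, so this case is ruled out; weight (1/3)·0 = 0.
If it is under cup 3 (prior 1/3): cup 2 is available, opened with probability 3/5; weight (1/3)·(3/5) = 1/5.
The weights sum to 8/15.
So P(the pea under cup 1 | the dealer opened cup 2) = (1/3) / (8/15) = 5/8.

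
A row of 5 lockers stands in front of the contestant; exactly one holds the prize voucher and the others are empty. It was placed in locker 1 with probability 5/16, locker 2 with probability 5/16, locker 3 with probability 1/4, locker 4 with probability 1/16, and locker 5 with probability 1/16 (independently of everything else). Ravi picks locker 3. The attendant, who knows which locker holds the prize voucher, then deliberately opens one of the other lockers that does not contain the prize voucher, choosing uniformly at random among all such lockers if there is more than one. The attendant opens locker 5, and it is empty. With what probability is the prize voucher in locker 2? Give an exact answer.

5/14

Condition on the true location of the prize voucher.
If it is in either of lockers 1 and 2 (prior 5/16 each): the attendant has 3 equally likely choices, so probability 1/3; weight (5/16)·(1/3) = 5/48 each.
If it is in locker 3 (prior 1/4): the attendant has 4 equally likely choices, so probability 1/4; weight (1/4)·(1/4) = 1/16.
If it is in locker 4 (prior 1/16): the attendant has 3 equally likely choices, so probability 1/3; weight (1/16)·(1/3) = 1/48.
If it is in locker 5 (prior 1/16): the attendant opened locker 5, so this case is ruled out; weight (1/16)·0 = 0.
The weights sum to 7/24.
So P(the prize voucher in locker 2 | the attendant opened locker 5) = (5/48) / (7/24) = 5/14.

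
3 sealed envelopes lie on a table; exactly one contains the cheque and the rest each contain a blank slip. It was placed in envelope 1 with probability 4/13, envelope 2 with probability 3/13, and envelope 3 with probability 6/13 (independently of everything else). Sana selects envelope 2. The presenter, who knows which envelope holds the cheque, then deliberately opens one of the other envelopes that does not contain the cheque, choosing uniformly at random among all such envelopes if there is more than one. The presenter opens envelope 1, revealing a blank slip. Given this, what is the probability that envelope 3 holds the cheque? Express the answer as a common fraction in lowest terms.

Consider each possible location of the cheque in turn.
If it is in envelope 1 (prior 4/13): the presenter opened envelope 1, so this case is ruled out; weight (4/13)·0 = 0.
If it is in envelope 2 (prior 3/13): the presenter has 2 equally likely choices, so probability 1/2; weight (3/13)·(1/2) = 3/26.
If it is in envelope 3 (prior 6/13): the presenter has no choice, probability 1; weight (6/13)·1 = 6/13.
The weights sum to 15/26.
So P(the cheque in envelope 3 | the presenter opened envelope 1) = (6/13) / (15/26) = 4/5.

4/5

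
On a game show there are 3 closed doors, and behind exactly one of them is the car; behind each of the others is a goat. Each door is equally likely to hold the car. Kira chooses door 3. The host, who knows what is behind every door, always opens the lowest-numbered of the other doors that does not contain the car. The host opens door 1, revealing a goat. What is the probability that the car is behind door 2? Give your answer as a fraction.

Consider each possible location of the car in turn.
If it is behind door 1 (prior 1/3): the host opened door 1, so this case is ruled out; weight (1/3)·0 = 0.
If it is behind either of doors 2 and 3 (prior 1/3 each): door 1 is the lowest-numbered option available, probability 1; weight (1/3)·1 = 1/3 each.
The weights sum to 2/3.
So P(the car behind door 2 | the host opened door 1) = (1/3) / (2/3) = 1/2.

1/2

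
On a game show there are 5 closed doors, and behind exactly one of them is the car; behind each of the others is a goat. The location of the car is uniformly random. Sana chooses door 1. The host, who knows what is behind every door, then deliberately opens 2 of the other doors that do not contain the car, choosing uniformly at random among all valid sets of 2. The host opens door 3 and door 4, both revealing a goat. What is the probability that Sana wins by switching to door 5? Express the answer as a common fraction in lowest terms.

2/5

Condition on the true location of the car.
If it is behind door 1 (prior 1/5): the host has 6 equally likely choices, so probability 1/6; weight (1/5)·(1/6) = 1/30.
If it is behind either of doors 2 and 5 (prior 1/5 each): the host has 3 equally likely choices, so probability 1/3; weight (1/5)·(1/3) = 1/15 each.
If it is behind either of doors 3 and 4 (prior 1/5 each): that door was opened and seen not to hold the prize — ruled out; weight (1/5)·0 = 0 each.
The weights sum to 1/6.
So P(the car behind door 5 | the host opened door 3 and door 4) = (1/15) / (1/6) = 2/5.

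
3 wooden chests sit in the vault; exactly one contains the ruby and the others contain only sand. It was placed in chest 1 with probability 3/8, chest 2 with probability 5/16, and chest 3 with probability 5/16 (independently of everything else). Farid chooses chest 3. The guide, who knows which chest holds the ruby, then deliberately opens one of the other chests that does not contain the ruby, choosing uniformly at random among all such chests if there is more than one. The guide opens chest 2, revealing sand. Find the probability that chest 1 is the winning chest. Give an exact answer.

Consider each possible location of the ruby in turn.
If it is in chest 1 (prior 3/8): the guide has no choice, probability 1; weight (3/8)·1 = 3/8.
If it is in chest 2 (prior 5/16): the guide opened chest 2, so this case is ruled out; weight (5/16)·0 = 0.
If it is in chest 3 (prior 5/16): the guide has 2 equally likely choices, so probability 1/2; weight (5/16)·(1/2) = 5/32.
The weights sum to 17/32.
So P(the ruby in chest 1 | the guide opened chest 2) = (3/8) / (17/32) = 12/17.

12/17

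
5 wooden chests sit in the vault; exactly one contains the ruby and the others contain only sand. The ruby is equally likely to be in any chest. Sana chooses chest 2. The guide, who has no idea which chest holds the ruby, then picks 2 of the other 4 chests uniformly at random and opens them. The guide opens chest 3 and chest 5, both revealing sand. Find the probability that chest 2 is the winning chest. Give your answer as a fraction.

1/3

Because the guide chose which chests to open without knowing where the ruby is, the choice is independent of the prize location. Learning that none of the 2 opened chests holds the ruby simply rules out those 2 locations and leaves the remaining 3 chests still equally likely by symmetry.
So P(the ruby in chest 2) = 1/3.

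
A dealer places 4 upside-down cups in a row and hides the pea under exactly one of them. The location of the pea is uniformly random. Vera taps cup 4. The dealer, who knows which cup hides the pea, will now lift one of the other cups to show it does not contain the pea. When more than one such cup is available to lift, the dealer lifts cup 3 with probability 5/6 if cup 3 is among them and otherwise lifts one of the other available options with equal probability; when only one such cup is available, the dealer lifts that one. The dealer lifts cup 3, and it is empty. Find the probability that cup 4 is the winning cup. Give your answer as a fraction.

1/3

Consider each possible location of the pea in turn.
If it is under any of cups 1, 2, and 4 (prior 1/4 each): cup 3 is available, opened with probability 5/6; weight (1/4)·(5/6) = 5/24 each.
If it is under cup 3 (prior 1/4): the dealer opened cup 3, so this case is ruled out; weight (1/4)·0 = 0.
The weights sum to 5/8.
So P(the pea under cup 4 | the dealer opened cup 3) = (5/24) / (5/8) = 1/3.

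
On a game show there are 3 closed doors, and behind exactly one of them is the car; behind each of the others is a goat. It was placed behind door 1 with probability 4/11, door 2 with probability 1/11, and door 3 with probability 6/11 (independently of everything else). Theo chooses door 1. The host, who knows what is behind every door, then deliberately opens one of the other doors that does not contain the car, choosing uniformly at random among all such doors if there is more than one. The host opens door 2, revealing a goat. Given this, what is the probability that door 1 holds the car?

1/4

Apply Bayes' rule, conditioning on where the car actually is.
If it is behind door 1 (prior 4/11): the host has 2 equally likely choices, so probability 1/2; weight (4/11)·(1/2) = 2/11.
If it is behind door 2 (prior 1/11): the host opened door 2, so this case is ruled out; weight (1/11)·0 = 0.
If it is behind door 3 (prior 6/11): the host has no choice, probability 1; weight (6/11)·1 = 6/11.
The weights sum to 8/11.
So P(the car behind door 1 | the host opened door 2) = (2/11) / (8/11) = 1/4.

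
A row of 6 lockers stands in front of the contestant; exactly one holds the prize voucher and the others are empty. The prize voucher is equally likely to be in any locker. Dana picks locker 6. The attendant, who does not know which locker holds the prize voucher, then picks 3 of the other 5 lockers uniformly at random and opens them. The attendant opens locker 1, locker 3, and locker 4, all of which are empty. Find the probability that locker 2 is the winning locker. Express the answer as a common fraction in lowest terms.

Consider each possible location of the prize voucher in turn.
If it is in any of lockers 1, 3, and 4 (prior 1/6 each): that locker was opened and seen not to hold the prize — ruled out; weight (1/6)·0 = 0 each.
If it is in any of lockers 2, 5, and 6 (prior 1/6 each): the attendant picks exactly this set with probability 1/10 regardless, and none is the prize; weight (1/6)·(1/10) = 1/60 each.
The weights sum to 1/20.
So P(the prize voucher in locker 2 | the attendant opened locker 1, locker 3, and locker 4) = (1/60) / (1/20) = 1/3.

1/3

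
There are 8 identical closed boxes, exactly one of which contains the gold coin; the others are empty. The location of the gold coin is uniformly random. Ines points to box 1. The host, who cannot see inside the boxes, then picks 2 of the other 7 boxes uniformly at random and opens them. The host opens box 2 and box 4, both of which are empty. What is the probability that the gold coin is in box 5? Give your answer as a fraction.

Consider each possible location of the gold coin in turn.
If it is in any of boxes 1, 3, 5, 6, 7, and 8 (prior 1/8 each): the host picks exactly this set with probability 1/21 regardless, and none is the prize; weight (1/8)·(1/21) = 1/168 each.
If it is in either of boxes 2 and 4 (prior 1/8 each): that box was opened and seen not to hold the prize — ruled out; weight (1/8)·0 = 0 each.
The weights sum to 1/28.
So P(the gold coin in box 5 | the host opened box 2 and box 4) = (1/168) / (1/28) = 1/6.

1/6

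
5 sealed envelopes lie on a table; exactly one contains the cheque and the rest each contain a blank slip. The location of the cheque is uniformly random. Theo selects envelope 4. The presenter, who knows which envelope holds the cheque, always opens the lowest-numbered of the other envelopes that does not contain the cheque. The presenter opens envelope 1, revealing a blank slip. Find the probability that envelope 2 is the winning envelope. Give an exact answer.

Apply Bayes' rule, conditioning on where the cheque actually is.
If it is in envelope 1 (prior 1/5): the presenter opened envelope 1, so this case is ruled out; weight (1/5)·0 = 0.
If it is in any of envelopes 2, 3, 4, and 5 (prior 1/5 each): envelope 1 is the lowest-numbered option available, probability 1; weight (1/5)·1 = 1/5 each.
The weights sum to 4/5.
So P(the cheque in envelope 2 | the presenter opened envelope 1) = (1/5) / (4/5) = 1/4.

1/4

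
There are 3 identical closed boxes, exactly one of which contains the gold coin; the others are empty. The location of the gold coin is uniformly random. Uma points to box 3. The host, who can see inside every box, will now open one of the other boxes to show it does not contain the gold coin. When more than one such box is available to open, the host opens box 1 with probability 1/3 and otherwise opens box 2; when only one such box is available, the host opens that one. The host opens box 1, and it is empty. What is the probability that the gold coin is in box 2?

Consider each possible location of the gold coin in turn.
If it is in box 1 (prior 1/3): the host opened box 1, so this case is ruled out; weight (1/3)·0 = 0.
If it is in box 2 (prior 1/3): only box 1 is available, probability 1; weight (1/3)·1 = 1/3.
If it is in box 3 (prior 1/3): box 1 is available, opened with probability 1/3; weight (1/3)·(1/3) = 1/9.
The weights sum to 4/9.
So P(the gold coin in box 2 | the host opened box 1) = (1/3) / (4/9) = 3/4.

3/4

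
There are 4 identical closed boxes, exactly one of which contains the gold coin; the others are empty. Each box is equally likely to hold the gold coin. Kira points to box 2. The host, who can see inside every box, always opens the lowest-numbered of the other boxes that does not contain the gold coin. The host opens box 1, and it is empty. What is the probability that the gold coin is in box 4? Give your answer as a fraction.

1/3

Condition on the true location of the gold coin.
If it is in box 1 (prior 1/4): the host opened box 1, so this case is ruled out; weight (1/4)·0 = 0.
If it is in any of boxes 2, 3, and 4 (prior 1/4 each): box 1 is the lowest-numbered option available, probability 1; weight (1/4)·1 = 1/4 each.
The weights sum to 3/4.
So P(the gold coin in box 4 | the host opened box 1) = (1/4) / (3/4) = 1/3.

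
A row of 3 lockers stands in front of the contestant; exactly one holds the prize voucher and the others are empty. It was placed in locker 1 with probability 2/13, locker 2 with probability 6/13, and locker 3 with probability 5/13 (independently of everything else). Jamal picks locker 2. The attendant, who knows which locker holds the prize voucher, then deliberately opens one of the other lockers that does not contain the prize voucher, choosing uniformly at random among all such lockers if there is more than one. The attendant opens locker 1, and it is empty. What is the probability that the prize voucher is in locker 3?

Condition on the true location of the prize voucher.
If it is in locker 1 (prior 2/13): the attendant opened locker 1, so this case is ruled out; weight (2/13)·0 = 0.
If it is in locker 2 (prior 6/13): the attendant has 2 equally likely choices, so probability 1/2; weight (6/13)·(1/2) = 3/13.
If it is in locker 3 (prior 5/13): the attendant has no choice, probability 1; weight (5/13)·1 = 5/13.
The weights sum to 8/13.
So P(the prize voucher in locker 3 | the attendant opened locker 1) = (5/13) / (8/13) = 5/8.

5/8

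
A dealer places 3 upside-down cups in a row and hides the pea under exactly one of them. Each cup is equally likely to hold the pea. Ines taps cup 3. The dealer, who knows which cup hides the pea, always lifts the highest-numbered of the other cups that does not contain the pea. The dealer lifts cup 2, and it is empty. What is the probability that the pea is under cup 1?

1/2

Apply Bayes' rule, conditioning on where the pea actually is.
If it is under either of cups 1 and 3 (prior 1/3 each): cup 2 is the highest-numbered option available, probability 1; weight (1/3)·1 = 1/3 each.
If it is under cup 2 (prior 1/3): the dealer opened cup 2, so this case is ruled out; weight (1/3)·0 = 0.
The weights sum to 2/3.
So P(the pea under cup 1 | the dealer opened cup 2) = (1/3) / (2/3) = 1/2.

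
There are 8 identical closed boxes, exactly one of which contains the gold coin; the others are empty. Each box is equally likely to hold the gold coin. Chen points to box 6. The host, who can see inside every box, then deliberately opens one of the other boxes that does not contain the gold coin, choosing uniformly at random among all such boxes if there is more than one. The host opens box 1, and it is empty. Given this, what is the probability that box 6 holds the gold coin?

1/8

Condition on the true location of the gold coin.
If it is in box 1 (prior 1/8): the host opened box 1, so this case is ruled out; weight (1/8)·0 = 0.
If it is in any of boxes 2, 3, 4, 5, 7, and 8 (prior 1/8 each): the host has 6 equally likely choices, so probability 1/6; weight (1/8)·(1/6) = 1/48 each.
If it is in box 6 (prior 1/8): the host has 7 equally likely choices, so probability 1/7; weight (1/8)·(1/7) = 1/56.
The weights sum to 1/7.
So P(the gold coin in box 6 | the host opened box 1) = (1/56) / (1/7) = 1/8.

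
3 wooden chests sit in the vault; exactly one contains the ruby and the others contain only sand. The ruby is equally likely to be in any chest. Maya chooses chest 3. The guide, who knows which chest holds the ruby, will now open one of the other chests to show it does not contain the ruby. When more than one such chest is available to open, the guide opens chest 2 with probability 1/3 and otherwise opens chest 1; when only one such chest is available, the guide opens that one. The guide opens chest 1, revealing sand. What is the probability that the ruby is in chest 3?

2/5

Apply Bayes' rule, conditioning on where the ruby actually is.
If it is in chest 1 (prior 1/3): the guide opened chest 1, so this case is ruled out; weight (1/3)·0 = 0.
If it is in chest 2 (prior 1/3): only chest 1 is available, probability 1; weight (1/3)·1 = 1/3.
If it is in chest 3 (prior 1/3): chest 2 is available but not opened, probability 2/3; weight (1/3)·(2/3) = 2/9.
The weights sum to 5/9.
So P(the ruby in chest 3 | the guide opened chest 1) = (2/9) / (5/9) = 2/5.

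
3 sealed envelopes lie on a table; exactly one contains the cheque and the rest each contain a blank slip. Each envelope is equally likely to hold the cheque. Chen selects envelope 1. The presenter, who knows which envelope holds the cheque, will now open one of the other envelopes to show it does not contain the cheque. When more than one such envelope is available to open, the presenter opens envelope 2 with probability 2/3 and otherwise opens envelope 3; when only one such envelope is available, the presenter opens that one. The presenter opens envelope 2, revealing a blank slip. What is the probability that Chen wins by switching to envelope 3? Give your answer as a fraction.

Consider each possible location of the cheque in turn.
If it is in envelope 1 (prior 1/3): envelope 2 is available, opened with probability 2/3; weight (1/3)·(2/3) = 2/9.
If it is in envelope 2 (prior 1/3): the presenter opened envelope 2, so this case is ruled out; weight (1/3)·0 = 0.
If it is in envelope 3 (prior 1/3): only envelope 2 is available, probability 1; weight (1/3)·1 = 1/3.
The weights sum to 5/9.
So P(the cheque in envelope 3 | the presenter opened envelope 2) = (1/3) / (5/9) = 3/5.

3/5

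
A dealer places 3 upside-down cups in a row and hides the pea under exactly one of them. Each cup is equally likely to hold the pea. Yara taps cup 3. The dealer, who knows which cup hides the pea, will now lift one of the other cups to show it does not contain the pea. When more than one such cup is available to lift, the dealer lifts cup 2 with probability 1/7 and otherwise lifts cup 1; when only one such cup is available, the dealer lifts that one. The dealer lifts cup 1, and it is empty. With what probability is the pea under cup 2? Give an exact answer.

Apply Bayes' rule, conditioning on where the pea actually is.
If it is under cup 1 (prior 1/3): the dealer opened cup 1, so this case is ruled out; weight (1/3)·0 = 0.
If it is under cup 2 (prior 1/3): only cup 1 is available, probability 1; weight (1/3)·1 = 1/3.
If it is under cup 3 (prior 1/3): cup 2 is available but not opened, probability 6/7; weight (1/3)·(6/7) = 2/7.
The weights sum to 13/21.
So P(the pea under cup 2 | the dealer opened cup 1) = (1/3) / (13/21) = 7/13.

7/13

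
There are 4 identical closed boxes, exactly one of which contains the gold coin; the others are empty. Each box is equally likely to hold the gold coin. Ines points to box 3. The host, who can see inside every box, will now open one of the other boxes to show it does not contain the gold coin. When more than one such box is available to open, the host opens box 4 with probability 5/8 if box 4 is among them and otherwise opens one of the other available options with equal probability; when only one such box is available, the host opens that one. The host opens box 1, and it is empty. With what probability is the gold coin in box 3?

3/17

Consider each possible location of the gold coin in turn.
If it is in box 1 (prior 1/4): the host opened box 1, so this case is ruled out; weight (1/4)·0 = 0.
If it is in box 2 (prior 1/4): box 4 is available but not opened, probability 3/8; weight (1/4)·(3/8) = 3/32.
If it is in box 3 (prior 1/4): box 4 is available but not opened; box 1 gets probability (1 − 5/8)/2 = 3/16; weight (1/4)·(3/16) = 3/64.
If it is in box 4 (prior 1/4): box 4 holds the prize so is unavailable; the host chooses uniformly among the 2 others, probability 1/2; weight (1/4)·(1/2) = 1/8.
The weights sum to 17/64.
So P(the gold coin in box 3 | the host opened box 1) = (3/64) / (17/64) = 3/17.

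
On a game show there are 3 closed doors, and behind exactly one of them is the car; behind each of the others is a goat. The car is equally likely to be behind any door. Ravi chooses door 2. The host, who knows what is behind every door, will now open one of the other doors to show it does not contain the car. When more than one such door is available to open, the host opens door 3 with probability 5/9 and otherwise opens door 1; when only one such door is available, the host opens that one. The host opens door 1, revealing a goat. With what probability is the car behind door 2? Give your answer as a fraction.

Apply Bayes' rule, conditioning on where the car actually is.
If it is behind door 1 (prior 1/3): the host opened door 1, so this case is ruled out; weight (1/3)·0 = 0.
If it is behind door 2 (prior 1/3): door 3 is available but not opened, probability 4/9; weight (1/3)·(4/9) = 4/27.
If it is behind door 3 (prior 1/3): only door 1 is available, probability 1; weight (1/3)·1 = 1/3.
The weights sum to 13/27.
So P(the car behind door 2 | the host opened door 1) = (4/27) / (13/27) = 4/13.

4/13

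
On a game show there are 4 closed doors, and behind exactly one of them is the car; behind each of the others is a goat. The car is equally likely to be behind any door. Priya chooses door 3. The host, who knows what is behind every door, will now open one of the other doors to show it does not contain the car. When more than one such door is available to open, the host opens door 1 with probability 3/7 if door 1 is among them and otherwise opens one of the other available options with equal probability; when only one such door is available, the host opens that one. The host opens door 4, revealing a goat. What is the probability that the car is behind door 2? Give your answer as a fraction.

Consider each possible location of the car in turn.
If it is behind door 1 (prior 1/4): door 1 holds the prize so is unavailable; the host chooses uniformly among the 2 others, probability 1/2; weight (1/4)·(1/2) = 1/8.
If it is behind door 2 (prior 1/4): door 1 is available but not opened, probability 4/7; weight (1/4)·(4/7) = 1/7.
If it is behind door 3 (prior 1/4): door 1 is available but not opened; door 4 gets probability (1 − 3/7)/2 = 2/7; weight (1/4)·(2/7) = 1/14.
If it is behind door 4 (prior 1/4): the host opened door 4, so this case is ruled out; weight (1/4)·0 = 0.
The weights sum to 19/56.
So P(the car behind door 2 | the host opened door 4) = (1/7) / (19/56) = 8/19.

8/19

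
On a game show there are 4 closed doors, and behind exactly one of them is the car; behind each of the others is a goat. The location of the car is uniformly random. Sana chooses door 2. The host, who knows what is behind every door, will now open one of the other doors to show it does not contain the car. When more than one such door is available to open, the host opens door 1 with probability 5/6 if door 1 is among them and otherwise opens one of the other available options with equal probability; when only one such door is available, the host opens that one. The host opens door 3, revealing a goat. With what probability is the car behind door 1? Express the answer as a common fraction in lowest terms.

Apply Bayes' rule, conditioning on where the car actually is.
If it is behind door 1 (prior 1/4): door 1 holds the prize so is unavailable; the host chooses uniformly among the 2 others, probability 1/2; weight (1/4)·(1/2) = 1/8.
If it is behind door 2 (prior 1/4): door 1 is available but not opened; door 3 gets probability (1 − 5/6)/2 = 1/12; weight (1/4)·(1/12) = 1/48.
If it is behind door 3 (prior 1/4): the host opened door 3, so this case is ruled out; weight (1/4)·0 = 0.
If it is behind door 4 (prior 1/4): door 1 is available but not opened, probability 1/6; weight (1/4)·(1/6) = 1/24.
The weights sum to 3/16.
So P(the car behind door 1 | the host opened door 3) = (1/8) / (3/16) = 2/3.

2/3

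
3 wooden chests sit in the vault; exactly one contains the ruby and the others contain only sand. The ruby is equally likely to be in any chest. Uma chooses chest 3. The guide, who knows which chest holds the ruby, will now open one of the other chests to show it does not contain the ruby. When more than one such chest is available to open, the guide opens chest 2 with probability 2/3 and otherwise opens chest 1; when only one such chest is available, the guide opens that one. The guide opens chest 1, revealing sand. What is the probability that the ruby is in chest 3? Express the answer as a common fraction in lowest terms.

1/4

Condition on the true location of the ruby.
If it is in chest 1 (prior 1/3): the guide opened chest 1, so this case is ruled out; weight (1/3)·0 = 0.
If it is in chest 2 (prior 1/3): only chest 1 is available, probability 1; weight (1/3)·1 = 1/3.
If it is in chest 3 (prior 1/3): chest 2 is available but not opened, probability 1/3; weight (1/3)·(1/3) = 1/9.
The weights sum to 4/9.
So P(the ruby in chest 3 | the guide opened chest 1) = (1/9) / (4/9) = 1/4.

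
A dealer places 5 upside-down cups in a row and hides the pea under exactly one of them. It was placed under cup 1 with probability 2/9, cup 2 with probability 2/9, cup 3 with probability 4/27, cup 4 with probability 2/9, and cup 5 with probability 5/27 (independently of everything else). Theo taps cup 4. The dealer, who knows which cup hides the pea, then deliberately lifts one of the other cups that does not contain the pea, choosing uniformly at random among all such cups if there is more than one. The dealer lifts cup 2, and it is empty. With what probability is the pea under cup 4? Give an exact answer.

3/13

Consider each possible location of the pea in turn.
If it is under cup 1 (prior 2/9): the dealer has 3 equally likely choices, so probability 1/3; weight (2/9)·(1/3) = 2/27.
If it is under cup 2 (prior 2/9): the dealer opened cup 2, so this case is ruled out; weight (2/9)·0 = 0.
If it is under cup 3 (prior 4/27): the dealer has 3 equally likely choices, so probability 1/3; weight (4/27)·(1/3) = 4/81.
If it is under cup 4 (prior 2/9): the dealer has 4 equally likely choices, so probability 1/4; weight (2/9)·(1/4) = 1/18.
If it is under cup 5 (prior 5/27): the dealer has 3 equally likely choices, so probability 1/3; weight (5/27)·(1/3) = 5/81.
The weights sum to 13/54.
So P(the pea under cup 4 | the dealer opened cup 2) = (1/18) / (13/54) = 3/13.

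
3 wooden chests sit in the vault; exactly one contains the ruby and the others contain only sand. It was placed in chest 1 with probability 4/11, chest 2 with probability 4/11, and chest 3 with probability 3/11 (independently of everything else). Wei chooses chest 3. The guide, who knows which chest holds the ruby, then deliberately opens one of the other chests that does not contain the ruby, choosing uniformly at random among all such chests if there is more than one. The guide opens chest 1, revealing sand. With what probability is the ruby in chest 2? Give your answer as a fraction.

Apply Bayes' rule, conditioning on where the ruby actually is.
If it is in chest 1 (prior 4/11): the guide opened chest 1, so this case is ruled out; weight (4/11)·0 = 0.
If it is in chest 2 (prior 4/11): the guide has no choice, probability 1; weight (4/11)·1 = 4/11.
If it is in chest 3 (prior 3/11): the guide has 2 equally likely choices, so probability 1/2; weight (3/11)·(1/2) = 3/22.
The weights sum to 1/2.
So P(the ruby in chest 2 | the guide opened chest 1) = (4/11) / (1/2) = 8/11.

8/11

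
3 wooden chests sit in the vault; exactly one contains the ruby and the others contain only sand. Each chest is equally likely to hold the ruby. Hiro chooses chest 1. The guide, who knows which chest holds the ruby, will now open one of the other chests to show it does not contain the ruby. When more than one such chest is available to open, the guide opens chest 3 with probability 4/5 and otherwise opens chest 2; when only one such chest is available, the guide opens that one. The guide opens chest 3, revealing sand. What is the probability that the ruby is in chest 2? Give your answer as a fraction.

5/9

Consider each possible location of the ruby in turn.
If it is in chest 1 (prior 1/3): chest 3 is available, opened with probability 4/5; weight (1/3)·(4/5) = 4/15.
If it is in chest 2 (prior 1/3): only chest 3 is available, probability 1; weight (1/3)·1 = 1/3.
If it is in chest 3 (prior 1/3): the guide opened chest 3, so this case is ruled out; weight (1/3)·0 = 0.
The weights sum to 3/5.
So P(the ruby in chest 2 | the guide opened chest 3) = (1/3) / (3/5) = 5/9.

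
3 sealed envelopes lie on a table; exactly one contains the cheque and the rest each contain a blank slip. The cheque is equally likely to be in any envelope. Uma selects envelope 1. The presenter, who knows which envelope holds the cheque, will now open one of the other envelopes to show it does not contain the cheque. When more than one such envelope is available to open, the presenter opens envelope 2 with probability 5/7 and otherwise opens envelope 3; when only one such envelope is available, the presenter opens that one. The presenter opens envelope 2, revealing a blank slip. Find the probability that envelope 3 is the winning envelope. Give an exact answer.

Consider each possible location of the cheque in turn.
If it is in envelope 1 (prior 1/3): envelope 2 is available, opened with probability 5/7; weight (1/3)·(5/7) = 5/21.
If it is in envelope 2 (prior 1/3): the presenter opened envelope 2, so this case is ruled out; weight (1/3)·0 = 0.
If it is in envelope 3 (prior 1/3): only envelope 2 is available, probability 1; weight (1/3)·1 = 1/3.
The weights sum to 4/7.
So P(the cheque in envelope 3 | the presenter opened envelope 2) = (1/3) / (4/7) = 7/12.

7/12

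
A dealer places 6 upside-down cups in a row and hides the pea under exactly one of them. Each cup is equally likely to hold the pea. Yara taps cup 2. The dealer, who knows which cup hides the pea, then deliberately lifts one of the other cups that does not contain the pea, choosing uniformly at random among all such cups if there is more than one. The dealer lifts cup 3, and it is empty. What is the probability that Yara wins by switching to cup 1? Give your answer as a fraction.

5/24

Consider each possible location of the pea in turn.
If it is under any of cups 1, 4, 5, and 6 (prior 1/6 each): the dealer has 4 equally likely choices, so probability 1/4; weight (1/6)·(1/4) = 1/24 each.
If it is under cup 2 (prior 1/6): the dealer has 5 equally likely choices, so probability 1/5; weight (1/6)·(1/5) = 1/30.
If it is under cup 3 (prior 1/6): the dealer opened cup 3, so this case is ruled out; weight (1/6)·0 = 0.
The weights sum to 1/5.
So P(the pea under cup 1 | the dealer opened cup 3) = (1/24) / (1/5) = 5/24.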